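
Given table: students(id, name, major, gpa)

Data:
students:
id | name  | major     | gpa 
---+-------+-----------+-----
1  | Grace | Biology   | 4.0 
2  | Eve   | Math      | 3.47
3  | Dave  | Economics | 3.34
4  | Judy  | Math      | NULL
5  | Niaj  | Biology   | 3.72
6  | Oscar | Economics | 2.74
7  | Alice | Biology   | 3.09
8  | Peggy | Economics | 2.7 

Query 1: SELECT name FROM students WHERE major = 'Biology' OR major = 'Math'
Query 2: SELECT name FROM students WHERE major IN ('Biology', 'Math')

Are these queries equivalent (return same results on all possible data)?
Yes, equivalent

Both queries return: [('Alice',), ('Eve',), ('Grace',), ('Judy',), ('Niaj',)]

Reason: OR vs IN are equivalent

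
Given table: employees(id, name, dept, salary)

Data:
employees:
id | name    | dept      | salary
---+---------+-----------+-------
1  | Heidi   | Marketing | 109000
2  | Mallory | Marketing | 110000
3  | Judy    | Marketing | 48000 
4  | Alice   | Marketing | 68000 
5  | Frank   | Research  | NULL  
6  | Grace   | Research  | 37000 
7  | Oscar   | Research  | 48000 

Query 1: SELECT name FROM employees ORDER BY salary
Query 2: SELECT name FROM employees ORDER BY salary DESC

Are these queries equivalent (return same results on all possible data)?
No, not equivalent

Query 1 returns: [('Frank',), ('Grace',), ('Judy',), ('Oscar',), ('Alice',), ('Heidi',), ('Mallory',)]
Query 2 returns: [('Mallory',), ('Heidi',), ('Alice',), ('Judy',), ('Oscar',), ('Grace',), ('Frank',)]

Reason: ASC vs DESC gives opposite ordering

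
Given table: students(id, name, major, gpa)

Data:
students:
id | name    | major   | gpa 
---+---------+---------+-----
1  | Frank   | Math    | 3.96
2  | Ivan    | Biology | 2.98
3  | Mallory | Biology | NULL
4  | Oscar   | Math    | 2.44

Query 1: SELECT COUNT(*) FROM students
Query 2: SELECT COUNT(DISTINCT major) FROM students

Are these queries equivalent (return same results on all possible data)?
No, not equivalent

Query 1 returns: [(4,)]
Query 2 returns: [(2,)]

Reason: COUNT(*) counts rows, COUNT(DISTINCT major) counts unique majors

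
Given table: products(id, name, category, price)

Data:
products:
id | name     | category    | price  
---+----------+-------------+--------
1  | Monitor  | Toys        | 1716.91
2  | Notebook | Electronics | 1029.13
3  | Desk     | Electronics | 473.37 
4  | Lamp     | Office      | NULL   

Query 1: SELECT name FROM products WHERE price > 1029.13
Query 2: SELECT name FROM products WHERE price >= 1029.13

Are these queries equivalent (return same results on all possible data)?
No, not equivalent

Query 1 returns: [('Monitor',)]
Query 2 returns: [('Monitor',), ('Notebook',)]

Reason: > vs >= gives different results when price = 1029.13 exists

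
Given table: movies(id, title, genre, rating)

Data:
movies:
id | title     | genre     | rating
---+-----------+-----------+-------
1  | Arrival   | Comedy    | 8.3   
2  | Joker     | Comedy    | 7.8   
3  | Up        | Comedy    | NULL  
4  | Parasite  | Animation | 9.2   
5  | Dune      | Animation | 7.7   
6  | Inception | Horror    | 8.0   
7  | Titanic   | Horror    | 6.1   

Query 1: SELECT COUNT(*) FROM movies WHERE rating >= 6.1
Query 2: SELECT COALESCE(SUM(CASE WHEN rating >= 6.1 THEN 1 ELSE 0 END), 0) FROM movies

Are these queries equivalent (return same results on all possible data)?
Yes, equivalent

Both queries return: [(6,)]

Reason: COUNT with WHERE vs conditional SUM (COALESCE handles empty-table NULL)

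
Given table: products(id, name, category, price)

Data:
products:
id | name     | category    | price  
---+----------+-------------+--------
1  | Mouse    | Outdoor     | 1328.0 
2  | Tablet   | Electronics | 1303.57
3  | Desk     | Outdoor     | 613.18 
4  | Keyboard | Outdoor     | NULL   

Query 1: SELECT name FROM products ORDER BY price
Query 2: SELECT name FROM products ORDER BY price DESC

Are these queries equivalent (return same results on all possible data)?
No, not equivalent

Query 1 returns: [('Keyboard',), ('Desk',), ('Tablet',), ('Mouse',)]
Query 2 returns: [('Mouse',), ('Tablet',), ('Desk',), ('Keyboard',)]

Reason: ASC vs DESC gives opposite ordering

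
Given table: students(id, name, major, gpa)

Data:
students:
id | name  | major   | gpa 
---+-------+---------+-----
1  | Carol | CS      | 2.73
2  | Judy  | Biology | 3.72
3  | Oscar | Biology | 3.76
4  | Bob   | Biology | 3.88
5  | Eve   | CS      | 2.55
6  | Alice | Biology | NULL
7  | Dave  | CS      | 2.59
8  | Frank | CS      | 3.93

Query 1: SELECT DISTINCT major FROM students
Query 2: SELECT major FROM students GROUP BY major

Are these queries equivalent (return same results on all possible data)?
Yes, equivalent

Both queries return: [('Biology',), ('CS',)]

Reason: Both get unique majors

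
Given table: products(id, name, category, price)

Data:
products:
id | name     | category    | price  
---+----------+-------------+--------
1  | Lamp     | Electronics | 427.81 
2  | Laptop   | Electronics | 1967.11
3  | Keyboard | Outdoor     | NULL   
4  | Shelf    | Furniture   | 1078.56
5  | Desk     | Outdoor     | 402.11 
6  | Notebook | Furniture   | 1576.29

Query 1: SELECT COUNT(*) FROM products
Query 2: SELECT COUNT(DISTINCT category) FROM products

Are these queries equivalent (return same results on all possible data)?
No, not equivalent

Query 1 returns: [(6,)]
Query 2 returns: [(3,)]

Reason: COUNT(*) counts rows, COUNT(DISTINCT category) counts unique categorys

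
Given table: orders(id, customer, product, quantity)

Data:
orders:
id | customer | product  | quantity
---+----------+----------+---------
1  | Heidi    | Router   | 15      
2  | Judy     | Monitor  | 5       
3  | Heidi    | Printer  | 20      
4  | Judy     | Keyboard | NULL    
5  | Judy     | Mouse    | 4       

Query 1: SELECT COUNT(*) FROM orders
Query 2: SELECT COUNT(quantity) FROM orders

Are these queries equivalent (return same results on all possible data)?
No, not equivalent

Query 1 returns: [(5,)]
Query 2 returns: [(4,)]

Reason: COUNT(*) includes NULLs, COUNT(column) excludes them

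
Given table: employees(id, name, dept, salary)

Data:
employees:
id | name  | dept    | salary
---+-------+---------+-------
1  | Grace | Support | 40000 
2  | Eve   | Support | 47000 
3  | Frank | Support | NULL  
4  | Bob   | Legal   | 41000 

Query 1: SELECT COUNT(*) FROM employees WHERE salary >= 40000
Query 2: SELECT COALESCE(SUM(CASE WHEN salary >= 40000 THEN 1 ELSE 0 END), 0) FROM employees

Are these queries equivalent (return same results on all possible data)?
Yes, equivalent

Both queries return: [(3,)]

Reason: COUNT with WHERE vs conditional SUM (COALESCE handles empty-table NULL)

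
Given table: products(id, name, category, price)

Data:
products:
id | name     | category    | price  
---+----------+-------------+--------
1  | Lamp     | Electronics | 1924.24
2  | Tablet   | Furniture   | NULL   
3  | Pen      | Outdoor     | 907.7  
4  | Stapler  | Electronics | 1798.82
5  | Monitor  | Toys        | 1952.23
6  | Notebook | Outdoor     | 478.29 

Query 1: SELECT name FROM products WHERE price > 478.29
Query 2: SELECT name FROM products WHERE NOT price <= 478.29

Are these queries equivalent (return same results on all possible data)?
Yes, equivalent

Both queries return: [('Lamp',), ('Monitor',), ('Pen',), ('Stapler',)]

Reason: Both filter price > 478.29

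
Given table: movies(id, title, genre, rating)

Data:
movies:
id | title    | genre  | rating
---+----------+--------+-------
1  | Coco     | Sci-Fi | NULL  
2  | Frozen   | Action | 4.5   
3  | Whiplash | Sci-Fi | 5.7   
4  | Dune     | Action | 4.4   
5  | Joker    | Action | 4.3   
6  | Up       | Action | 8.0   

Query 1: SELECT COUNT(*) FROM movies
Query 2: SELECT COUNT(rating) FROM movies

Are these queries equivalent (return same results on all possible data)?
No, not equivalent

Query 1 returns: [(6,)]
Query 2 returns: [(5,)]

Reason: COUNT(*) includes NULLs, COUNT(column) excludes them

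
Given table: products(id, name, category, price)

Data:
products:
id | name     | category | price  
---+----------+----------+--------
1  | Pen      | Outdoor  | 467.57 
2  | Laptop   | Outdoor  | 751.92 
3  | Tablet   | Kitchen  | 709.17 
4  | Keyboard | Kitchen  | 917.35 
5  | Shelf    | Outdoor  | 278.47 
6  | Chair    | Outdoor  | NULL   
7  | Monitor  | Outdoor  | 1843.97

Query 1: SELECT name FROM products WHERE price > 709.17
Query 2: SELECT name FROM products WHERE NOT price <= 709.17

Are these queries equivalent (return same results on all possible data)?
Yes, equivalent

Both queries return: [('Keyboard',), ('Laptop',), ('Monitor',)]

Reason: Both filter price > 709.17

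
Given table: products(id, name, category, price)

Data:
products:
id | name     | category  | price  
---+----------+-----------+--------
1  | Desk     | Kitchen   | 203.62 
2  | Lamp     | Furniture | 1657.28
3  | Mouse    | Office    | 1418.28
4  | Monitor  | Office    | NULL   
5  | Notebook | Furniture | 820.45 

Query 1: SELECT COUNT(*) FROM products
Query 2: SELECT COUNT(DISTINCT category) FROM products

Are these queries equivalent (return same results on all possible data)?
No, not equivalent

Query 1 returns: [(5,)]
Query 2 returns: [(3,)]

Reason: COUNT(*) counts rows, COUNT(DISTINCT category) counts unique categorys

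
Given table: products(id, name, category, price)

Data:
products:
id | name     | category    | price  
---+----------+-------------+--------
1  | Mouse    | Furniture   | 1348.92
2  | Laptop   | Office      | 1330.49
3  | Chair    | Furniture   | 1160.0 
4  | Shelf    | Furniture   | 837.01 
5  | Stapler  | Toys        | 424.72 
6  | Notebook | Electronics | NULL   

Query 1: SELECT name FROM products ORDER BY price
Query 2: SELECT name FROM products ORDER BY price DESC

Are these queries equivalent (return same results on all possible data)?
No, not equivalent

Query 1 returns: [('Notebook',), ('Stapler',), ('Shelf',), ('Chair',), ('Laptop',), ('Mouse',)]
Query 2 returns: [('Mouse',), ('Laptop',), ('Chair',), ('Shelf',), ('Stapler',), ('Notebook',)]

Reason: ASC vs DESC gives opposite ordering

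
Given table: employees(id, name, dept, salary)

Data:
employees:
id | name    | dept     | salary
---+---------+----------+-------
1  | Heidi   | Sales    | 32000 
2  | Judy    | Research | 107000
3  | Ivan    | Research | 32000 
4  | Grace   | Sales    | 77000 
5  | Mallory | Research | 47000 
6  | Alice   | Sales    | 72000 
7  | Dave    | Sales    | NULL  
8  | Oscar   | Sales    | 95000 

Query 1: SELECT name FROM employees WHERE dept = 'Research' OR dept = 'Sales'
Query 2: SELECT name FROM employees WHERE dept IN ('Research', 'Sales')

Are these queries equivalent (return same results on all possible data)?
Yes, equivalent

Both queries return: [('Alice',), ('Dave',), ('Grace',), ('Heidi',), ('Ivan',), ('Judy',), ('Mallory',), ('Oscar',)]

Reason: OR vs IN are equivalent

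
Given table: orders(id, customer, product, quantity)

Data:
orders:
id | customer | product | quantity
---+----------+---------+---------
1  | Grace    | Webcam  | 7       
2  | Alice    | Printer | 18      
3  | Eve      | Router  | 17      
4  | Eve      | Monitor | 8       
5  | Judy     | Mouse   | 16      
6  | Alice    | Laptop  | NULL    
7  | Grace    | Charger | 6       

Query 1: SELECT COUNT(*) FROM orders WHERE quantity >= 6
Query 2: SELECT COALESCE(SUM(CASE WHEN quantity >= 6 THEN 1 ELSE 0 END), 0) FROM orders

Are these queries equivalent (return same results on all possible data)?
Yes, equivalent

Both queries return: [(6,)]

Reason: COUNT with WHERE vs conditional SUM (COALESCE handles empty-table NULL)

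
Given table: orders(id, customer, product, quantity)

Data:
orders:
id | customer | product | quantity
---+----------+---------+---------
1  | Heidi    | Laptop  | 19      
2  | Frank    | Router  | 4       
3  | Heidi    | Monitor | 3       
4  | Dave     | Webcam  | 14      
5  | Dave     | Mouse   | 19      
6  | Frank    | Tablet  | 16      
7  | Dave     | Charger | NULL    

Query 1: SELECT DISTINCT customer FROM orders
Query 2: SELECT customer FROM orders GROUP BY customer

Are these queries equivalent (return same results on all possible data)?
Yes, equivalent

Both queries return: [('Dave',), ('Frank',), ('Heidi',)]

Reason: Both get unique customers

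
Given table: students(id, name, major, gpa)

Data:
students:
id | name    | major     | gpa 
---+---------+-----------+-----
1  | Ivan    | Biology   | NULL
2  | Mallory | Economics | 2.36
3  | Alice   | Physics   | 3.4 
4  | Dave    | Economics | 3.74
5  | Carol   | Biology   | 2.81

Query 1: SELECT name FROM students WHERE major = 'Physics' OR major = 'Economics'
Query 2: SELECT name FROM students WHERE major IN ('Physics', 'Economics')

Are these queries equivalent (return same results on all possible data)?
Yes, equivalent

Both queries return: [('Alice',), ('Dave',), ('Mallory',)]

Reason: OR vs IN are equivalent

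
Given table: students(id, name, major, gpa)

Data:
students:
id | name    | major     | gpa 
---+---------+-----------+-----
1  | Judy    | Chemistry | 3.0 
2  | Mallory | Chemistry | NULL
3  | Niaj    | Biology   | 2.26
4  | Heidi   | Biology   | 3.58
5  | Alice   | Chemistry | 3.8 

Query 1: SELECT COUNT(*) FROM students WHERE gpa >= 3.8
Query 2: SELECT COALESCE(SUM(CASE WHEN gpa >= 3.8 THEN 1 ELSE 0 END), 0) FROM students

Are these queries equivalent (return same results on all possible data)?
Yes, equivalent

Both queries return: [(1,)]

Reason: COUNT with WHERE vs conditional SUM (COALESCE handles empty-table NULL)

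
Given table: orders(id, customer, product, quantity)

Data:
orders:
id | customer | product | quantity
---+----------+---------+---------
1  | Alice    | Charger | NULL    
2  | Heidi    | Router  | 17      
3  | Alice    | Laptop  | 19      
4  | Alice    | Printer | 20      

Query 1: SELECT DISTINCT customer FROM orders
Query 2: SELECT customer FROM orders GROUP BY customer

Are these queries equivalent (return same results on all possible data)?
Yes, equivalent

Both queries return: [('Alice',), ('Heidi',)]

Reason: Both get unique customers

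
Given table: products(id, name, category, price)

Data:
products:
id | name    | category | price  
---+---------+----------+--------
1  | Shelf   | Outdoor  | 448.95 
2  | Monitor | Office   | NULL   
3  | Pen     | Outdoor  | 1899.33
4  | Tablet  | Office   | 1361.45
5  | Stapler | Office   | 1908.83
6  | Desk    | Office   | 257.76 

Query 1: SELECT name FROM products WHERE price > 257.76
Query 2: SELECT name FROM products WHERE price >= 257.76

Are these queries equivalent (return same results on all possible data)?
No, not equivalent

Query 1 returns: [('Shelf',), ('Pen',), ('Tablet',), ('Stapler',)]
Query 2 returns: [('Shelf',), ('Pen',), ('Tablet',), ('Stapler',), ('Desk',)]

Reason: > vs >= gives different results when price = 257.76 exists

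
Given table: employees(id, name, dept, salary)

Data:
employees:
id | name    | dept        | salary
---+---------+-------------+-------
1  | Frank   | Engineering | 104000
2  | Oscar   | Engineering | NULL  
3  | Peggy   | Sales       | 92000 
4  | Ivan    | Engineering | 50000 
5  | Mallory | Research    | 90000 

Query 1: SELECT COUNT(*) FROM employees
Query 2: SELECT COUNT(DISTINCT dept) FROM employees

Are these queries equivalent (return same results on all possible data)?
No, not equivalent

Query 1 returns: [(5,)]
Query 2 returns: [(3,)]

Reason: COUNT(*) counts rows, COUNT(DISTINCT dept) counts unique depts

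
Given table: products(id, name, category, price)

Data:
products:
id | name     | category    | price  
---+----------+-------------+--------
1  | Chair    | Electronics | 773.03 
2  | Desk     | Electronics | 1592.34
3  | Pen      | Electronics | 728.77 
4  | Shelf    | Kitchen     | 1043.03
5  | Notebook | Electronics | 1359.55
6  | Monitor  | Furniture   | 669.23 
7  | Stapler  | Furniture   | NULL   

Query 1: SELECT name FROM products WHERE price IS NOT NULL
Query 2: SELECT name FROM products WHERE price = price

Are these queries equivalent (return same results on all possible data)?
Yes, equivalent

Both queries return: [('Chair',), ('Desk',), ('Monitor',), ('Notebook',), ('Pen',), ('Shelf',)]

Reason: IS NOT NULL vs self-equality (both exclude NULLs)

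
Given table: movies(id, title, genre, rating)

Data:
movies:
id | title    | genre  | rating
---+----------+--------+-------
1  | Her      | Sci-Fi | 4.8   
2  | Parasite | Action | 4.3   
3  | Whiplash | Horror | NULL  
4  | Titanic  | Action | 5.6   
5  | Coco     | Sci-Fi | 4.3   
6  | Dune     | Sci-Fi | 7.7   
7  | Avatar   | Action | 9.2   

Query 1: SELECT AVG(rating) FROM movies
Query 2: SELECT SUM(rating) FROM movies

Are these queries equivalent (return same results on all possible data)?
No, not equivalent

Query 1 returns: [(5.983333333333333,)]
Query 2 returns: [(35.9,)]

Reason: AVG vs SUM give different aggregate values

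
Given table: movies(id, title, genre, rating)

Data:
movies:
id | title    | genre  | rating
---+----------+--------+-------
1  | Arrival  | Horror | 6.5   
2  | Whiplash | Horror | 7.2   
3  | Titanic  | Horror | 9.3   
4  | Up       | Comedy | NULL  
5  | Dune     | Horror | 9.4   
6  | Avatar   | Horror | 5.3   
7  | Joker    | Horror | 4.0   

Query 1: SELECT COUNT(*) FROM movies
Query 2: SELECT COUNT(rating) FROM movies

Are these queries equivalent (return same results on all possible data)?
No, not equivalent

Query 1 returns: [(7,)]
Query 2 returns: [(6,)]

Reason: COUNT(*) includes NULLs, COUNT(column) excludes them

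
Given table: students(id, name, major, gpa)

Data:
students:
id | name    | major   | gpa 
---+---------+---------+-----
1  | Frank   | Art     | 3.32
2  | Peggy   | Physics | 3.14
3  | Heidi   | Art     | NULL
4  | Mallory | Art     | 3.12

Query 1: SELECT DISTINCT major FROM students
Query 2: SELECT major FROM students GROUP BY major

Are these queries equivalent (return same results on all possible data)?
Yes, equivalent

Both queries return: [('Art',), ('Physics',)]

Reason: Both get unique majors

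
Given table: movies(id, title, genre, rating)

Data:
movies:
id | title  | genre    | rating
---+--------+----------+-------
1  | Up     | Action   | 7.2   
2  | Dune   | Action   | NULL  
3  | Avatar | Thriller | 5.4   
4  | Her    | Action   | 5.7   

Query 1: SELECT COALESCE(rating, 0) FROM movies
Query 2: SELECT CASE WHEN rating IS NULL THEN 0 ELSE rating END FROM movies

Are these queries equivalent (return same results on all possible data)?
Yes, equivalent

Both queries return: [(0,), (5.4,), (5.7,), (7.2,)]

Reason: COALESCE vs CASE for NULL handling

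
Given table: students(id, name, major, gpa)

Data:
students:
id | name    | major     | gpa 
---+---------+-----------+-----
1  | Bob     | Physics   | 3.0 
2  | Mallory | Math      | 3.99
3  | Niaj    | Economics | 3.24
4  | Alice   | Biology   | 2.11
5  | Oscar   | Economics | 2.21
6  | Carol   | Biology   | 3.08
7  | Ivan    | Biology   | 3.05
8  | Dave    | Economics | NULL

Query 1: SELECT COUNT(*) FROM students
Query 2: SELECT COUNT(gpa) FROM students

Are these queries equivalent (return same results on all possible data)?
No, not equivalent

Query 1 returns: [(8,)]
Query 2 returns: [(7,)]

Reason: COUNT(*) includes NULLs, COUNT(column) excludes them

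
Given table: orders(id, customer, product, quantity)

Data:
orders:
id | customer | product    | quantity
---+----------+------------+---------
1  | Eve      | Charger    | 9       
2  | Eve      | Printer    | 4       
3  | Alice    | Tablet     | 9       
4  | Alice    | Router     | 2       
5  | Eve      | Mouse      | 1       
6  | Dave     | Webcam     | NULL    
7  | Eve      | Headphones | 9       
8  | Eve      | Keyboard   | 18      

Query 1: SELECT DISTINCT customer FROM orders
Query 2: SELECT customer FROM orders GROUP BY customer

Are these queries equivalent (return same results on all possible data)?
Yes, equivalent

Both queries return: [('Alice',), ('Dave',), ('Eve',)]

Reason: Both get unique customers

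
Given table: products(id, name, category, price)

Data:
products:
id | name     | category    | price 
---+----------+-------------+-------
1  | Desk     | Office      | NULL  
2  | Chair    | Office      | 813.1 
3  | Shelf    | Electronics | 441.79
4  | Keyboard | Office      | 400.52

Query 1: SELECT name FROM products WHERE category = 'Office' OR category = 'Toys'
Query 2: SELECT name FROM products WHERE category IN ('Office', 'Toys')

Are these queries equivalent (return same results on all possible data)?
Yes, equivalent

Both queries return: [('Chair',), ('Desk',), ('Keyboard',)]

Reason: OR vs IN are equivalent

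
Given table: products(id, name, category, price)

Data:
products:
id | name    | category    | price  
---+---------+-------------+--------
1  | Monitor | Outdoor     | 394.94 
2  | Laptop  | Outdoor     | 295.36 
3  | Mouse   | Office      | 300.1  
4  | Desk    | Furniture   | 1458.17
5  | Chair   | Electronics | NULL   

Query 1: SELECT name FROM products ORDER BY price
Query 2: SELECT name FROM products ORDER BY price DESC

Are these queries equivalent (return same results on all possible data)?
No, not equivalent

Query 1 returns: [('Chair',), ('Laptop',), ('Mouse',), ('Monitor',), ('Desk',)]
Query 2 returns: [('Desk',), ('Monitor',), ('Mouse',), ('Laptop',), ('Chair',)]

Reason: ASC vs DESC gives opposite ordering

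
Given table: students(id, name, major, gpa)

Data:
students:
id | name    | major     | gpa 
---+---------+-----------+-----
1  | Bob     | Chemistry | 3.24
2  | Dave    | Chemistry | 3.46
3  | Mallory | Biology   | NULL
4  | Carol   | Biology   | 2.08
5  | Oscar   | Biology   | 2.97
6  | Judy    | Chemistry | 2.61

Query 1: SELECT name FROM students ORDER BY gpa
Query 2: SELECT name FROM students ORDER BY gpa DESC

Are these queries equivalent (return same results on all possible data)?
No, not equivalent

Query 1 returns: [('Mallory',), ('Carol',), ('Judy',), ('Oscar',), ('Bob',), ('Dave',)]
Query 2 returns: [('Dave',), ('Bob',), ('Oscar',), ('Judy',), ('Carol',), ('Mallory',)]

Reason: ASC vs DESC gives opposite ordering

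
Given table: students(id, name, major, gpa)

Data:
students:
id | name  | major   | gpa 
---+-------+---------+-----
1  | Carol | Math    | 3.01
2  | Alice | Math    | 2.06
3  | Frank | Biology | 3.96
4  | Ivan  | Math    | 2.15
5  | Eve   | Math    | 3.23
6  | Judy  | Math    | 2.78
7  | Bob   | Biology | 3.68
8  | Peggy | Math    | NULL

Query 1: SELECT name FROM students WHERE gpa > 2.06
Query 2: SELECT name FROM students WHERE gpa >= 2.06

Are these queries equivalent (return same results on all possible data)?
No, not equivalent

Query 1 returns: [('Carol',), ('Frank',), ('Ivan',), ('Eve',), ('Judy',), ('Bob',)]
Query 2 returns: [('Carol',), ('Alice',), ('Frank',), ('Ivan',), ('Eve',), ('Judy',), ('Bob',)]

Reason: > vs >= gives different results when gpa = 2.06 exists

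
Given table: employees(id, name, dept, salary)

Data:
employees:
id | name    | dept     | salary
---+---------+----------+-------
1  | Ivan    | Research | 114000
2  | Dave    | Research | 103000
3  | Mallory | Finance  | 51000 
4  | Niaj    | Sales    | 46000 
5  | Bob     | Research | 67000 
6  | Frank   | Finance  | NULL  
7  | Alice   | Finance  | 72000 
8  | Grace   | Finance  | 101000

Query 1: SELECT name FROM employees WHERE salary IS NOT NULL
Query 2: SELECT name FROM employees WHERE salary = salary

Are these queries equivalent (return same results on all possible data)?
Yes, equivalent

Both queries return: [('Alice',), ('Bob',), ('Dave',), ('Grace',), ('Ivan',), ('Mallory',), ('Niaj',)]

Reason: IS NOT NULL vs self-equality (both exclude NULLs)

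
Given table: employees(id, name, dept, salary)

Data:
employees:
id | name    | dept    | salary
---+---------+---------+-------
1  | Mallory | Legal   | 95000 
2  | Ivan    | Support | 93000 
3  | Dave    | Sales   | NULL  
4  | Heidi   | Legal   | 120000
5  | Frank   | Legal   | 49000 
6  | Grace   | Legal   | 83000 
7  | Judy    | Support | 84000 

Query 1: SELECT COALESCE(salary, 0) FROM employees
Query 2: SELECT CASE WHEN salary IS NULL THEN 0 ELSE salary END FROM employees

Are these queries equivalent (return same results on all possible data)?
Yes, equivalent

Both queries return: [(0,), (49000,), (83000,), (84000,), (93000,), (95000,), (120000,)]

Reason: COALESCE vs CASE for NULL handling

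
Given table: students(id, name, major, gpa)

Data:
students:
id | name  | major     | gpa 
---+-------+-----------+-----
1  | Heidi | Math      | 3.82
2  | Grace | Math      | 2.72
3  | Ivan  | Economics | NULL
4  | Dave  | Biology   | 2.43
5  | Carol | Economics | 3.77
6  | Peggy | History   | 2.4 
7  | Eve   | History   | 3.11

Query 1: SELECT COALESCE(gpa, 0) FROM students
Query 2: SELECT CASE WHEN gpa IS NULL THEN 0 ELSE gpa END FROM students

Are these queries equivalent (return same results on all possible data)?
Yes, equivalent

Both queries return: [(0,), (2.4,), (2.43,), (2.72,), (3.11,), (3.77,), (3.82,)]

Reason: COALESCE vs CASE for NULL handling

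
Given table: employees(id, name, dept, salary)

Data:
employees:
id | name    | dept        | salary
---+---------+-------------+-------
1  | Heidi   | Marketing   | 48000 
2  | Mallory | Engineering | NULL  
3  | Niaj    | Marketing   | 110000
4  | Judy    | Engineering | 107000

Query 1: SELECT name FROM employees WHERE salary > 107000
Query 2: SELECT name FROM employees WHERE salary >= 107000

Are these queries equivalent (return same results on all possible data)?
No, not equivalent

Query 1 returns: [('Niaj',)]
Query 2 returns: [('Niaj',), ('Judy',)]

Reason: > vs >= gives different results when salary = 107000 exists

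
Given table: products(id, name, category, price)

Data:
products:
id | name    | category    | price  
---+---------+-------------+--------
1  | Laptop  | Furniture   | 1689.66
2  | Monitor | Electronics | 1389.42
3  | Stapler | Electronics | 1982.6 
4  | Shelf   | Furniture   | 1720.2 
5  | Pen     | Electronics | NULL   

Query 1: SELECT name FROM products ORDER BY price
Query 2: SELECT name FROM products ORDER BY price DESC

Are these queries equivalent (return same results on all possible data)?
No, not equivalent

Query 1 returns: [('Pen',), ('Monitor',), ('Laptop',), ('Shelf',), ('Stapler',)]
Query 2 returns: [('Stapler',), ('Shelf',), ('Laptop',), ('Monitor',), ('Pen',)]

Reason: ASC vs DESC gives opposite ordering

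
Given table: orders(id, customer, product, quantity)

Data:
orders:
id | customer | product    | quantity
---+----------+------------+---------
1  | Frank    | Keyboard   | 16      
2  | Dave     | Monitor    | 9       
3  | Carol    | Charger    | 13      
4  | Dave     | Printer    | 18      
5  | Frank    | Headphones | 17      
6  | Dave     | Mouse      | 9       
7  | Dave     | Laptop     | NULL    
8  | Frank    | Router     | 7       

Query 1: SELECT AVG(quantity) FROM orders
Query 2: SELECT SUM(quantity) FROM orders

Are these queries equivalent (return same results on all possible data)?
No, not equivalent

Query 1 returns: [(12.714285714285714,)]
Query 2 returns: [(89,)]

Reason: AVG vs SUM give different aggregate values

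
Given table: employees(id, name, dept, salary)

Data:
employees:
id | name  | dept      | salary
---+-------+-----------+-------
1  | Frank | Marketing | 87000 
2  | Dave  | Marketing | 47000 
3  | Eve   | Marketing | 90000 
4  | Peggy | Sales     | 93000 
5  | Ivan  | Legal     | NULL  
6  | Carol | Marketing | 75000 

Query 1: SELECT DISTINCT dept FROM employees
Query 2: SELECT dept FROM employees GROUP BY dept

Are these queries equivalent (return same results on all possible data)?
Yes, equivalent

Both queries return: [('Legal',), ('Marketing',), ('Sales',)]

Reason: Both get unique depts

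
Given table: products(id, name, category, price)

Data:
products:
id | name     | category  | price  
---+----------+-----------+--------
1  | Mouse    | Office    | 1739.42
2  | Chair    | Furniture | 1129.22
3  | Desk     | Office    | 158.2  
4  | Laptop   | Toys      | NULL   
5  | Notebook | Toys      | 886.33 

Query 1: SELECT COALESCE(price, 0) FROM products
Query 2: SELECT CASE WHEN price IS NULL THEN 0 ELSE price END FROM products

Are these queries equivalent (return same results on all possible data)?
Yes, equivalent

Both queries return: [(0,), (158.2,), (886.33,), (1129.22,), (1739.42,)]

Reason: COALESCE vs CASE for NULL handling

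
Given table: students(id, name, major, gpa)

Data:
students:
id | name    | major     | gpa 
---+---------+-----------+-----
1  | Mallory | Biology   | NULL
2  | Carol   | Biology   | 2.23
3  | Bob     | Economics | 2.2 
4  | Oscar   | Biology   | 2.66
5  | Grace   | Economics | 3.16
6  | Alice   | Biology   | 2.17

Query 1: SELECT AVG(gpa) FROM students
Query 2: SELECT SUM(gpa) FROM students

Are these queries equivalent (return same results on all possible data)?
No, not equivalent

Query 1 returns: [(2.484,)]
Query 2 returns: [(12.42,)]

Reason: AVG vs SUM give different aggregate values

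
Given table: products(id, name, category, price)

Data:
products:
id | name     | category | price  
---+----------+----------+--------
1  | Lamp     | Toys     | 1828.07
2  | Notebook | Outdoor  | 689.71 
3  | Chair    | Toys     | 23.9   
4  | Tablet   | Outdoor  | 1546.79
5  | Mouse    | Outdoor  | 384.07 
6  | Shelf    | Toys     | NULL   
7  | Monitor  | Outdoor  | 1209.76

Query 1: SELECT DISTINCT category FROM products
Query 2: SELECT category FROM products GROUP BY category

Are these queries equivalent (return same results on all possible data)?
Yes, equivalent

Both queries return: [('Outdoor',), ('Toys',)]

Reason: Both get unique categorys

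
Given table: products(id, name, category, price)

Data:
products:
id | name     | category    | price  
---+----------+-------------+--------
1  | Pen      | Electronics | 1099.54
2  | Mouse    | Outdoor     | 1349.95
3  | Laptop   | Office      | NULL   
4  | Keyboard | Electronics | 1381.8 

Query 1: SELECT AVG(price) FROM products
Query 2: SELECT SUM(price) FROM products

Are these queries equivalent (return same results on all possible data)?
No, not equivalent

Query 1 returns: [(1277.0966666666666,)]
Query 2 returns: [(3831.29,)]

Reason: AVG vs SUM give different aggregate values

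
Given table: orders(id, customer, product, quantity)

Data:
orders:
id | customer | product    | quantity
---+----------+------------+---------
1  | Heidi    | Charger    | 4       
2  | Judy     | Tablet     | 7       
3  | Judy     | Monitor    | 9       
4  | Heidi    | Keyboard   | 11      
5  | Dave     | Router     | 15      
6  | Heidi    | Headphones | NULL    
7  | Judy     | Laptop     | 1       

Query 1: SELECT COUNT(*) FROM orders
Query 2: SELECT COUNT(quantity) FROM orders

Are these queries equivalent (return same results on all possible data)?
No, not equivalent

Query 1 returns: [(7,)]
Query 2 returns: [(6,)]

Reason: COUNT(*) includes NULLs, COUNT(column) excludes them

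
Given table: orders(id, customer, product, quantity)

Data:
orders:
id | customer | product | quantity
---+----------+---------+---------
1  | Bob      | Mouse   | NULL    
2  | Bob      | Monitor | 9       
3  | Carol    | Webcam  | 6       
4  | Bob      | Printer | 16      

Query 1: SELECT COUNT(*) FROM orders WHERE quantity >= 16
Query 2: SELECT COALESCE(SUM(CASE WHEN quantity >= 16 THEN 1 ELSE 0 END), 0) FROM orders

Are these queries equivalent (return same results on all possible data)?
Yes, equivalent

Both queries return: [(1,)]

Reason: COUNT with WHERE vs conditional SUM (COALESCE handles empty-table NULL)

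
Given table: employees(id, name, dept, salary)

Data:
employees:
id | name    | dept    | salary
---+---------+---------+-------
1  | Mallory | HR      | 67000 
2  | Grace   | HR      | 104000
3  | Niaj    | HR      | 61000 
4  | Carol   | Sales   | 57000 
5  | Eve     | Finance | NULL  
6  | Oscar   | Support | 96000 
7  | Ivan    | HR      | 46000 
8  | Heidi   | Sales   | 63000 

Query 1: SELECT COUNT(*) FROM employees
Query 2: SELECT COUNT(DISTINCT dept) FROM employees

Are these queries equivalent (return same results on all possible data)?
No, not equivalent

Query 1 returns: [(8,)]
Query 2 returns: [(4,)]

Reason: COUNT(*) counts rows, COUNT(DISTINCT dept) counts unique depts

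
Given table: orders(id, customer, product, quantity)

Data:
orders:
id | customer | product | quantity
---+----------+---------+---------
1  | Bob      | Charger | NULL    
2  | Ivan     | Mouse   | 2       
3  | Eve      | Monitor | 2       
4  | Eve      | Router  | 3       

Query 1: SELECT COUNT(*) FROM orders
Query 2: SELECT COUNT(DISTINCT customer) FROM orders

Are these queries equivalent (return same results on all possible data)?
No, not equivalent

Query 1 returns: [(4,)]
Query 2 returns: [(3,)]

Reason: COUNT(*) counts rows, COUNT(DISTINCT customer) counts unique customers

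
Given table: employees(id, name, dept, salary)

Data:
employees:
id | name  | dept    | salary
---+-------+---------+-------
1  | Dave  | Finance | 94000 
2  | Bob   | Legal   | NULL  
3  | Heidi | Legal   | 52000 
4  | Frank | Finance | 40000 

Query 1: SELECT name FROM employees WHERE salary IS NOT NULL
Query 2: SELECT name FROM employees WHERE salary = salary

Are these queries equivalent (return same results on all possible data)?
Yes, equivalent

Both queries return: [('Dave',), ('Frank',), ('Heidi',)]

Reason: IS NOT NULL vs self-equality (both exclude NULLs)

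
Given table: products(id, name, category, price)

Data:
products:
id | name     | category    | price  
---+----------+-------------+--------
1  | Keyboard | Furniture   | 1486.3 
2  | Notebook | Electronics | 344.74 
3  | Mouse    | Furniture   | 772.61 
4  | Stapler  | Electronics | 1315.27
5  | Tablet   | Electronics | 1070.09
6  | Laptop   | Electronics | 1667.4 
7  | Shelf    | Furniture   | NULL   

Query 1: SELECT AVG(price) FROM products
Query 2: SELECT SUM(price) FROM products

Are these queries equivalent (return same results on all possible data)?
No, not equivalent

Query 1 returns: [(1109.4016666666666,)]
Query 2 returns: [(6656.41,)]

Reason: AVG vs SUM give different aggregate values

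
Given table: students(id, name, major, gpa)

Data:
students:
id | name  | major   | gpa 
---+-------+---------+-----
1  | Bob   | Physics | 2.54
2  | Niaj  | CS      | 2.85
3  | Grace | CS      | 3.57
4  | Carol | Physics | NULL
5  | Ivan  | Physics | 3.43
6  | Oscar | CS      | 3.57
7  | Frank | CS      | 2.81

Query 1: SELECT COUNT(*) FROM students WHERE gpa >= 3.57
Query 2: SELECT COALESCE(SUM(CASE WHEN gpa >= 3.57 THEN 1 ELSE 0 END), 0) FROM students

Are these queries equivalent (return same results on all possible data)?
Yes, equivalent

Both queries return: [(2,)]

Reason: COUNT with WHERE vs conditional SUM (COALESCE handles empty-table NULL)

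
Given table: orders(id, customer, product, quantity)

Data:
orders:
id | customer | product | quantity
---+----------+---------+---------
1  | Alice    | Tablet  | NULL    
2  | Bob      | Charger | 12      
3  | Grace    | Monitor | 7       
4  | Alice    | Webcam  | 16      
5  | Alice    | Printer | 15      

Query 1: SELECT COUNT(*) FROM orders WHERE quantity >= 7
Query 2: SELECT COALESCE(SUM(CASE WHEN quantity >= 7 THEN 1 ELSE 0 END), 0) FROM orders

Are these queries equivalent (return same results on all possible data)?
Yes, equivalent

Both queries return: [(4,)]

Reason: COUNT with WHERE vs conditional SUM (COALESCE handles empty-table NULL)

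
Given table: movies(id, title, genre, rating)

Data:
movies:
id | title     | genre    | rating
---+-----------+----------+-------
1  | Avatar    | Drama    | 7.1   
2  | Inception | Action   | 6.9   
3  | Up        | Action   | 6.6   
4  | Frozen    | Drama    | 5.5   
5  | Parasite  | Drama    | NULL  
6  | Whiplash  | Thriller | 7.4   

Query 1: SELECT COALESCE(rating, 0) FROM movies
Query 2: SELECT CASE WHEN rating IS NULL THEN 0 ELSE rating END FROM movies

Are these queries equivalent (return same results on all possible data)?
Yes, equivalent

Both queries return: [(0,), (5.5,), (6.6,), (6.9,), (7.1,), (7.4,)]

Reason: COALESCE vs CASE for NULL handling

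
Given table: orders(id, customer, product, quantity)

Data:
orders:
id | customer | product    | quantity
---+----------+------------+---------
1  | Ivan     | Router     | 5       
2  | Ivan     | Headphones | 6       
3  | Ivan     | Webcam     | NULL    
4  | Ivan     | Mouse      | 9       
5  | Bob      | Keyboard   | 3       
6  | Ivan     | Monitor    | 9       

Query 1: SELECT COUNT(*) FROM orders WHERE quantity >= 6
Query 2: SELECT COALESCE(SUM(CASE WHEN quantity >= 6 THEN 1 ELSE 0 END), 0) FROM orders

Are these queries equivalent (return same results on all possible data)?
Yes, equivalent

Both queries return: [(3,)]

Reason: COUNT with WHERE vs conditional SUM (COALESCE handles empty-table NULL)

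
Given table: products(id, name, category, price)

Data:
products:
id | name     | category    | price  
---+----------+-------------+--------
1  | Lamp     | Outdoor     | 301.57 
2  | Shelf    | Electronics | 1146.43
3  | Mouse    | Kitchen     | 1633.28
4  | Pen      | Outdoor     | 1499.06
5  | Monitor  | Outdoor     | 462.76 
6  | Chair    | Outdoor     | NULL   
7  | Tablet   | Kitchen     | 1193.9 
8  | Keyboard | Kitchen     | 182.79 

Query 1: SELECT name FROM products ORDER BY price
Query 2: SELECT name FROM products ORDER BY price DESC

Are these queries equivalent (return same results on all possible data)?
No, not equivalent

Query 1 returns: [('Chair',), ('Keyboard',), ('Lamp',), ('Monitor',), ('Shelf',), ('Tablet',), ('Pen',), ('Mouse',)]
Query 2 returns: [('Mouse',), ('Pen',), ('Tablet',), ('Shelf',), ('Monitor',), ('Lamp',), ('Keyboard',), ('Chair',)]

Reason: ASC vs DESC gives opposite ordering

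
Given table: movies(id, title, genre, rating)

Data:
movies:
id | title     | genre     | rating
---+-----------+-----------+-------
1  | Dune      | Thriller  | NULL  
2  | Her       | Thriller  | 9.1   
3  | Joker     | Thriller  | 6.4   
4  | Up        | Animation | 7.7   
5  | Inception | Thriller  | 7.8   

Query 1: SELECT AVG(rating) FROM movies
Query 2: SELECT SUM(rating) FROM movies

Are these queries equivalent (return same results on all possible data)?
No, not equivalent

Query 1 returns: [(7.75,)]
Query 2 returns: [(31.0,)]

Reason: AVG vs SUM give different aggregate values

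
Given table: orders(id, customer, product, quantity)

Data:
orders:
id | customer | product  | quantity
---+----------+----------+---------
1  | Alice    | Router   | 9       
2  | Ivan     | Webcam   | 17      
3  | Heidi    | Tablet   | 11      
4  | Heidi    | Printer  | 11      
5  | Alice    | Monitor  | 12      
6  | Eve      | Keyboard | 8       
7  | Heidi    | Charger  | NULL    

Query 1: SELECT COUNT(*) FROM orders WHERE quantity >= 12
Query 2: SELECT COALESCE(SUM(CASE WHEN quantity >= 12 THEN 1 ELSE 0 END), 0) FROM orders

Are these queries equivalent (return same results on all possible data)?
Yes, equivalent

Both queries return: [(2,)]

Reason: COUNT with WHERE vs conditional SUM (COALESCE handles empty-table NULL)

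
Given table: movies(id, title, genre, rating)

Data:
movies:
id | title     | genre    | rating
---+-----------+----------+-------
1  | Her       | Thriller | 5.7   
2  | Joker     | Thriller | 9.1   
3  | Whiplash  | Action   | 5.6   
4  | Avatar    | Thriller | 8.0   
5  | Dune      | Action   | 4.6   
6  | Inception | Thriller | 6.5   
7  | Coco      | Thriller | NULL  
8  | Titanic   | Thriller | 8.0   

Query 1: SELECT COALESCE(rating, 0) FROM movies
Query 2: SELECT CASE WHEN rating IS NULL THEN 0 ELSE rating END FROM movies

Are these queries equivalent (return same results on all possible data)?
Yes, equivalent

Both queries return: [(0,), (4.6,), (5.6,), (5.7,), (6.5,), (8.0,), (8.0,), (9.1,)]

Reason: COALESCE vs CASE for NULL handling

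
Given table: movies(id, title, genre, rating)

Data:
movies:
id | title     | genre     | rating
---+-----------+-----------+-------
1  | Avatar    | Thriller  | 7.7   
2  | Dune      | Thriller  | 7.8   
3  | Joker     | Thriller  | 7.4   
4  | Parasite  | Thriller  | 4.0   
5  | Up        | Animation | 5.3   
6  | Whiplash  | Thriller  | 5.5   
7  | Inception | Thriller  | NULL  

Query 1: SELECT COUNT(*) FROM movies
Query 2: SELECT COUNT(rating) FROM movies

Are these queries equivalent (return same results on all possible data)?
No, not equivalent

Query 1 returns: [(7,)]
Query 2 returns: [(6,)]

Reason: COUNT(*) includes NULLs, COUNT(column) excludes them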